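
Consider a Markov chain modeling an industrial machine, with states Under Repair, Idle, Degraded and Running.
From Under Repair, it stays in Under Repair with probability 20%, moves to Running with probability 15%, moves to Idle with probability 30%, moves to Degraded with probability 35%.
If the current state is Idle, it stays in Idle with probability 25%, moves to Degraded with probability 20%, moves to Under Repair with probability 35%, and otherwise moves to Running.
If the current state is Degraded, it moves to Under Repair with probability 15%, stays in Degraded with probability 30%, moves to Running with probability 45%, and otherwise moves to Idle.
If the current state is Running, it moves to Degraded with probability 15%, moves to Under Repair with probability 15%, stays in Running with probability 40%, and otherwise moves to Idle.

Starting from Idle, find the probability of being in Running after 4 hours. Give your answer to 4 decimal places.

Propagate the distribution vector 4 hours from Idle.
After 0 hours: (0.0000, 1.0000, 0.0000, 0.0000)
After 1 hour: (0.3500, 0.2500, 0.2000, 0.2000)
After 2 hours: (0.2175, 0.2475, 0.2625, 0.2725)
After 3 hours: (0.2104, 0.2351, 0.2453, 0.3093)
After 4 hours: (0.2075, 0.2392, 0.2406, 0.3126)
P(in Running after 4 hours) = 0.3126

0.3126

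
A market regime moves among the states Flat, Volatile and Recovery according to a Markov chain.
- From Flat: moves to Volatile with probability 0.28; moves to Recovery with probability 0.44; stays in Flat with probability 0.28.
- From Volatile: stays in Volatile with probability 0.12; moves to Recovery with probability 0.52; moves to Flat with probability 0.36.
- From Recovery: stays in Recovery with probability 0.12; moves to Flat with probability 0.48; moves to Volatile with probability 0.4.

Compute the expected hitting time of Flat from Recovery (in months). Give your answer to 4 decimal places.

Let t(s) be the expected number of months to first reach Flat from state s, with t(Flat) = 0. Conditioning on the first month:
t(Volatile) = 1 + 0.12·t(Volatile) + 0.52·t(Recovery)
t(Recovery) = 1 + 0.4·t(Volatile) + 0.12·t(Recovery)
Solving: t(Volatile) = 2.4718, t(Recovery) = 2.2599.
Expected months from Recovery to Flat: 2.2599.

2.2599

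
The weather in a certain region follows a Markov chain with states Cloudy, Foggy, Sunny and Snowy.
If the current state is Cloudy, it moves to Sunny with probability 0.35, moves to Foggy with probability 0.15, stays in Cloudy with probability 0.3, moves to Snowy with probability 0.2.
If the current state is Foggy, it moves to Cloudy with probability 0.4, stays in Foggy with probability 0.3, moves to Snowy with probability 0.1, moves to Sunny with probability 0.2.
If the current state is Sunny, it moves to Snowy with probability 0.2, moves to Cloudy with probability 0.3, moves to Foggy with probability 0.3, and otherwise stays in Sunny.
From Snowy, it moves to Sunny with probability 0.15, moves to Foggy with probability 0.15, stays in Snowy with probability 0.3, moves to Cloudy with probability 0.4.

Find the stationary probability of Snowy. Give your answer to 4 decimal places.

0.1979

Let the stationary distribution be π with π = πP and π_1 + π_2 + π_3 + π_4 = 1.
π_1 = 0.3·π_1 + 0.4·π_2 + 0.3·π_3 + 0.4·π_4
π_2 = 0.15·π_1 + 0.3·π_2 + 0.3·π_3 + 0.15·π_4
π_3 = 0.35·π_1 + 0.2·π_2 + 0.2·π_3 + 0.15·π_4
Solving with the normalization constraint gives π = (0.3417, 0.2191, 0.2414, 0.1979).
So the stationary probability of Snowy is 0.1979.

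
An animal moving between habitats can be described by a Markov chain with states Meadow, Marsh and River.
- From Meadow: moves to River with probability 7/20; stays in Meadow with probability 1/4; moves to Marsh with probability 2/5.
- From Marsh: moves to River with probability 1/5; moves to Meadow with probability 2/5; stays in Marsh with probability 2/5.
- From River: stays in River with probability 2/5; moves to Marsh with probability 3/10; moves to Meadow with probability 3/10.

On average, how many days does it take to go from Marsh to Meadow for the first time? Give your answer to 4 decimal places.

2.6667

Let t(s) be the expected number of days to first reach Meadow from state s, with t(Meadow) = 0. Conditioning on the first day:
t(Marsh) = 1 + 0.4·t(Marsh) + 0.2·t(River)
t(River) = 1 + 0.3·t(Marsh) + 0.4·t(River)
Solving: t(Marsh) = 2.6667, t(River) = 3.0000.
Expected days from Marsh to Meadow: 2.6667.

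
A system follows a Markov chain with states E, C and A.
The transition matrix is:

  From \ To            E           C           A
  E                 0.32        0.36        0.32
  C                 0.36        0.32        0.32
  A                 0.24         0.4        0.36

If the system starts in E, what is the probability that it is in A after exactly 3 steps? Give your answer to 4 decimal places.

0.3333

Propagate the distribution vector 3 steps from E.
After 0 steps: (1.0000, 0.0000, 0.0000)
After 1 step: (0.3200, 0.3600, 0.3200)
After 2 steps: (0.3088, 0.3584, 0.3328)
After 3 steps: (0.3077, 0.3590, 0.3333)
P(in A after 3 steps) = 0.3333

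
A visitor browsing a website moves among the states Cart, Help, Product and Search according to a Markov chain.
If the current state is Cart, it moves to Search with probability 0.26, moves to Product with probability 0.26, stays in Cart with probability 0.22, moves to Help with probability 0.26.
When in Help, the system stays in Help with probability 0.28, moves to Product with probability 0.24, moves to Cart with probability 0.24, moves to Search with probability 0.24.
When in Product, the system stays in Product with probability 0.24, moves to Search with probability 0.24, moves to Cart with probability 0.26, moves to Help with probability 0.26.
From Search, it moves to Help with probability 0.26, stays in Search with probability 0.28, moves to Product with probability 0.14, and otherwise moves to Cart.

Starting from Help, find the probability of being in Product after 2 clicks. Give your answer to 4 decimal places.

0.2208

Propagate the distribution vector 2 clicks from Help.
After 0 clicks: (0.0000, 1.0000, 0.0000, 0.0000)
After 1 click: (0.2400, 0.2800, 0.2400, 0.2400)
After 2 clicks: (0.2592, 0.2656, 0.2208, 0.2544)
P(in Product after 2 clicks) = 0.2208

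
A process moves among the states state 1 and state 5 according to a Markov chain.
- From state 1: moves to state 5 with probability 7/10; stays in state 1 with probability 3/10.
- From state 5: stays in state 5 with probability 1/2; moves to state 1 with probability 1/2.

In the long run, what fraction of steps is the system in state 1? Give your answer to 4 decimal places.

0.4167

Let the stationary distribution be π with π = πP and π_1 + π_2 = 1.
π_1 = 0.3·π_1 + 0.5·π_2
Solving with the normalization constraint gives π = (0.4167, 0.5833).
So the stationary probability of state 1 is 0.4167.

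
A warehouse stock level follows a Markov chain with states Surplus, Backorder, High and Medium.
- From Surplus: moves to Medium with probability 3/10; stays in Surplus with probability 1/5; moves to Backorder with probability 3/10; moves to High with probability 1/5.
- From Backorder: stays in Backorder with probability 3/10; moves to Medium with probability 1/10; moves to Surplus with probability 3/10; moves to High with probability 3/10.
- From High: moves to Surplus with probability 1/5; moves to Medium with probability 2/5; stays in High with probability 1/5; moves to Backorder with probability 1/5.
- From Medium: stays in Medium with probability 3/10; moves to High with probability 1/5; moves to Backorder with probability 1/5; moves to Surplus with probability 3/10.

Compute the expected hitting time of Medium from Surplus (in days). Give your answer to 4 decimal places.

3.7407

Let t(s) be the expected number of days to first reach Medium from state s, with t(Medium) = 0. Conditioning on the first day:
t(Surplus) = 1 + 0.2·t(Surplus) + 0.3·t(Backorder) + 0.2·t(High)
t(Backorder) = 1 + 0.3·t(Surplus) + 0.3·t(Backorder) + 0.3·t(High)
t(High) = 1 + 0.2·t(Surplus) + 0.2·t(Backorder) + 0.2·t(High)
Solving: t(Surplus) = 3.7407, t(Backorder) = 4.4444, t(High) = 3.2963.
Expected days from Surplus to Medium: 3.7407.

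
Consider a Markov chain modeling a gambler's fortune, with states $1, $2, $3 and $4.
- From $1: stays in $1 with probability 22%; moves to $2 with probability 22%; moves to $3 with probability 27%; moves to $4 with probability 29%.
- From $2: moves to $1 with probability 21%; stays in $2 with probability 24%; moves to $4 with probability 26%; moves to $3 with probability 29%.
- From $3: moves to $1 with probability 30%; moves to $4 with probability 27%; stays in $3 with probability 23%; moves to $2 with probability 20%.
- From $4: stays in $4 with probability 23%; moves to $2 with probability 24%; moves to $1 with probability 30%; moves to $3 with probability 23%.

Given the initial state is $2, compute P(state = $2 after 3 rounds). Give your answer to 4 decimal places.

0.2247

Propagate the distribution vector 3 rounds from $2.
After 0 rounds: (0.0000, 1.0000, 0.0000, 0.0000)
After 1 round: (0.2100, 0.2400, 0.2900, 0.2600)
After 2 rounds: (0.2616, 0.2242, 0.2528, 0.2614)
After 3 rounds: (0.2589, 0.2247, 0.2539, 0.2625)
P(in $2 after 3 rounds) = 0.2247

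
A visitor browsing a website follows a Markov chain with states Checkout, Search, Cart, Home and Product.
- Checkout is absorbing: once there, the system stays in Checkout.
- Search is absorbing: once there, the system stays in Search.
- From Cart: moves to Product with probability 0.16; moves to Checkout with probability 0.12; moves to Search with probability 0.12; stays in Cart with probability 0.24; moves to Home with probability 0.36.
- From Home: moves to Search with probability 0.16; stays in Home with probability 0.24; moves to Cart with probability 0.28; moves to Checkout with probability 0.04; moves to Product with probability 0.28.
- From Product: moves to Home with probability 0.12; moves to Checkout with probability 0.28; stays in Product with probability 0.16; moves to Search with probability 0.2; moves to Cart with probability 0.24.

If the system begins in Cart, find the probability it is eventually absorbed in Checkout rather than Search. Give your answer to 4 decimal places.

Let h(s) be the probability of absorption at Checkout starting from transient state s. Then h(Checkout) = 1 and h(Search) = 0. By first-step analysis:
h(Cart) = 0.12·1 + 0.12·0 + 0.24·h(Cart) + 0.36·h(Home) + 0.16·h(Product)
h(Home) = 0.04·1 + 0.16·0 + 0.28·h(Cart) + 0.24·h(Home) + 0.28·h(Product)
h(Product) = 0.28·1 + 0.2·0 + 0.24·h(Cart) + 0.12·h(Home) + 0.16·h(Product)
Solving: h(Cart) = 0.4671, h(Home) = 0.4187, h(Product) = 0.5266.
Starting from Cart, the probability is 0.4671.

0.4671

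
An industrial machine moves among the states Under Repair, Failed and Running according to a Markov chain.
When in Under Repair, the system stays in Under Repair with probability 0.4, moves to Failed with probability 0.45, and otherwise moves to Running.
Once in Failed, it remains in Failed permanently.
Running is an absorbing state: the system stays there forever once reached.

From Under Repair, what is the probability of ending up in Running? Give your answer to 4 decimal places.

Let h(s) be the probability of absorption at Running starting from transient state s. Then h(Running) = 1 and h(Failed) = 0. By first-step analysis:
h(Under Repair) = 0.4·h(Under Repair) + 0.45·0 + 0.15·1
Solving: h(Under Repair) = 0.2500.
Starting from Under Repair, the probability is 0.2500.

0.2500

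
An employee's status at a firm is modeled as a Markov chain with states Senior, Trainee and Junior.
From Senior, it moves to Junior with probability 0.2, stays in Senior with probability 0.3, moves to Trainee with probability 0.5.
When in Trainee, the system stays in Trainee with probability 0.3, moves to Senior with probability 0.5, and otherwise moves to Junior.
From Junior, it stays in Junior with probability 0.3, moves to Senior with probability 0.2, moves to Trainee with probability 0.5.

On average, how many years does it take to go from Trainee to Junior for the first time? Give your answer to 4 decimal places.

Let t(s) be the expected number of years to first reach Junior from state s, with t(Junior) = 0. Conditioning on the first year:
t(Senior) = 1 + 0.3·t(Senior) + 0.5·t(Trainee)
t(Trainee) = 1 + 0.5·t(Senior) + 0.3·t(Trainee)
Solving: t(Senior) = 5.0000, t(Trainee) = 5.0000.
Expected years from Trainee to Junior: 5.0000.

5.0000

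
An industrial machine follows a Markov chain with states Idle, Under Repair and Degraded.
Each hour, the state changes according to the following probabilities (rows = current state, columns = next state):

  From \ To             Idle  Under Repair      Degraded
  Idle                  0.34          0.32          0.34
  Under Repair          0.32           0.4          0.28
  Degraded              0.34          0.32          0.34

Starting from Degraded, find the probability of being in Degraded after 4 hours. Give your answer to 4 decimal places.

0.3191

Propagate the distribution vector 4 hours from Degraded.
After 0 hours: (0.0000, 0.0000, 1.0000)
After 1 hour: (0.3400, 0.3200, 0.3400)
After 2 hours: (0.3336, 0.3456, 0.3208)
After 3 hours: (0.3331, 0.3476, 0.3193)
After 4 hours: (0.3330, 0.3478, 0.3191)
P(in Degraded after 4 hours) = 0.3191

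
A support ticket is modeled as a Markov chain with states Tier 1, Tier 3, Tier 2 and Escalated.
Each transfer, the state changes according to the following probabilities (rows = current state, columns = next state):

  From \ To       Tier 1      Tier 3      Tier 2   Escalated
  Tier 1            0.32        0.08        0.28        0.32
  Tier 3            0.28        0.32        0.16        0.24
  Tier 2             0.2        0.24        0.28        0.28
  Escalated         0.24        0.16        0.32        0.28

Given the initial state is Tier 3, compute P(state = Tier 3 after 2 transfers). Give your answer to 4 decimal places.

Propagate the distribution vector 2 transfers from Tier 3.
After 0 transfers: (0.0000, 1.0000, 0.0000, 0.0000)
After 1 transfer: (0.2800, 0.3200, 0.1600, 0.2400)
After 2 transfers: (0.2688, 0.2016, 0.2512, 0.2784)
P(in Tier 3 after 2 transfers) = 0.2016

0.2016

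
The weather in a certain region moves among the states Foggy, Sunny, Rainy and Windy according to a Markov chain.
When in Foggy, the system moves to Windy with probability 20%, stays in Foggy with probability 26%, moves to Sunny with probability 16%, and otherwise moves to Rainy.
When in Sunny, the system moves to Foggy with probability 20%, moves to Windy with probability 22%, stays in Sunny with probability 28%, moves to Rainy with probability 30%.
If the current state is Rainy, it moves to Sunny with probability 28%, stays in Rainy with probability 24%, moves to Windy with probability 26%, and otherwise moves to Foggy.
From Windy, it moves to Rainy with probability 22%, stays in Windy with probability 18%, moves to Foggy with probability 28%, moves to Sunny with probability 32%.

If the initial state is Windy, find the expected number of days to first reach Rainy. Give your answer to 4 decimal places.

3.5455

Let t(s) be the expected number of days to first reach Rainy from state s, with t(Rainy) = 0. Conditioning on the first day:
t(Foggy) = 1 + 0.26·t(Foggy) + 0.16·t(Sunny) + 0.2·t(Windy)
t(Sunny) = 1 + 0.2·t(Foggy) + 0.28·t(Sunny) + 0.22·t(Windy)
t(Windy) = 1 + 0.28·t(Foggy) + 0.32·t(Sunny) + 0.18·t(Windy)
Solving: t(Foggy) = 3.0259, t(Sunny) = 3.3128, t(Windy) = 3.5455.
Expected days from Windy to Rainy: 3.5455.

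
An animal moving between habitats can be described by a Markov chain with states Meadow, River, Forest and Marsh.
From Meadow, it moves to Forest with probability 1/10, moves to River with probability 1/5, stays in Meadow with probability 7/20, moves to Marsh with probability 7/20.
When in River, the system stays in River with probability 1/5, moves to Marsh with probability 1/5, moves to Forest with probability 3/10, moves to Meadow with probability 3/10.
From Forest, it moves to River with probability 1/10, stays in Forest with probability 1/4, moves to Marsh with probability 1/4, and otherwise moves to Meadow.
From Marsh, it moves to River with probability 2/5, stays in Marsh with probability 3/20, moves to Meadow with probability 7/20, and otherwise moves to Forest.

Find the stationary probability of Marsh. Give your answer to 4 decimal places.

0.2483

Let the stationary distribution be π with π = πP and π_1 + π_2 + π_3 + π_4 = 1.
π_1 = 0.35·π_1 + 0.3·π_2 + 0.4·π_3 + 0.35·π_4
π_2 = 0.2·π_1 + 0.2·π_2 + 0.1·π_3 + 0.4·π_4
π_3 = 0.1·π_1 + 0.3·π_2 + 0.25·π_3 + 0.1·π_4
Solving with the normalization constraint gives π = (0.3470, 0.2324, 0.1723, 0.2483).
So the stationary probability of Marsh is 0.2483.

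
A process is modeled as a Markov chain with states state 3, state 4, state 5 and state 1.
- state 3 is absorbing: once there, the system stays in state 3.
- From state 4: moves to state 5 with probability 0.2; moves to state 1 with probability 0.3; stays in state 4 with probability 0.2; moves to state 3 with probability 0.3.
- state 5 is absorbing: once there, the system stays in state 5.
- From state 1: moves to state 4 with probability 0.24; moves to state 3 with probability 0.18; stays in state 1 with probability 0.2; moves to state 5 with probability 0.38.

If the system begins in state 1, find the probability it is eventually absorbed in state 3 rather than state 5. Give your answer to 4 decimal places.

0.3803

Let h(s) be the probability of absorption at state 3 starting from transient state s. Then h(state 3) = 1 and h(state 5) = 0. By first-step analysis:
h(state 4) = 0.3·1 + 0.2·h(state 4) + 0.2·0 + 0.3·h(state 1)
h(state 1) = 0.18·1 + 0.24·h(state 4) + 0.38·0 + 0.2·h(state 1)
Solving: h(state 4) = 0.5176, h(state 1) = 0.3803.
Starting from state 1, the probability is 0.3803.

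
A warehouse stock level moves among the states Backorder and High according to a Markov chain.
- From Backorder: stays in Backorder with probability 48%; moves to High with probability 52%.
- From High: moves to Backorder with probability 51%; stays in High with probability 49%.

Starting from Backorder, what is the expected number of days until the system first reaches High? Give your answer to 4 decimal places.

1.9231

Let t(s) be the expected number of days to first reach High from state s, with t(High) = 0. Conditioning on the first day:
t(Backorder) = 1 + 0.48·t(Backorder)
Solving: t(Backorder) = 1.9231.
Expected days from Backorder to High: 1.9231.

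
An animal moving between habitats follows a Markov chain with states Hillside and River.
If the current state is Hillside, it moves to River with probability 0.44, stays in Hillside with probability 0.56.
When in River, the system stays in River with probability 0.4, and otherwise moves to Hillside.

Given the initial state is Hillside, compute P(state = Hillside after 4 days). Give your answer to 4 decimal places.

0.5769

Propagate the distribution vector 4 days from Hillside.
After 0 days: (1.0000, 0.0000)
After 1 day: (0.5600, 0.4400)
After 2 days: (0.5776, 0.4224)
After 3 days: (0.5769, 0.4231)
After 4 days: (0.5769, 0.4231)
P(in Hillside after 4 days) = 0.5769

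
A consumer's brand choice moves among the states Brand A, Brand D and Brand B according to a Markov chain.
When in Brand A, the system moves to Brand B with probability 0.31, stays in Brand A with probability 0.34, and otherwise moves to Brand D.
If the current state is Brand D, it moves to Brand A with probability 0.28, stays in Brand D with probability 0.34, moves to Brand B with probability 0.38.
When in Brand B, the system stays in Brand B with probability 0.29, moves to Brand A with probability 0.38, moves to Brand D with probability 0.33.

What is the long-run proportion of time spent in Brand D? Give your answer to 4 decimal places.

0.3401

Let the stationary distribution be π with π = πP and π_1 + π_2 + π_3 = 1.
π_1 = 0.34·π_1 + 0.28·π_2 + 0.38·π_3
π_2 = 0.35·π_1 + 0.34·π_2 + 0.33·π_3
Solving with the normalization constraint gives π = (0.3327, 0.3401, 0.3273).
So the stationary probability of Brand D is 0.3401.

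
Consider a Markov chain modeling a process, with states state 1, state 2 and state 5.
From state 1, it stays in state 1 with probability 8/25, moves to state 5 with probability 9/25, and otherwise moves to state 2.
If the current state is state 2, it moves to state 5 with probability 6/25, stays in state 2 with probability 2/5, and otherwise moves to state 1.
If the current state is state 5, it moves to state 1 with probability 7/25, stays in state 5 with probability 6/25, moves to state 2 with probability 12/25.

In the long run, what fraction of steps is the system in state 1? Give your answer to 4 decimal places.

Let the stationary distribution be π with π = πP and π_1 + π_2 + π_3 = 1.
π_1 = 0.32·π_1 + 0.36·π_2 + 0.28·π_3
π_2 = 0.32·π_1 + 0.4·π_2 + 0.48·π_3
Solving with the normalization constraint gives π = (0.3247, 0.3963, 0.2790).
So the stationary probability of state 1 is 0.3247.

0.3247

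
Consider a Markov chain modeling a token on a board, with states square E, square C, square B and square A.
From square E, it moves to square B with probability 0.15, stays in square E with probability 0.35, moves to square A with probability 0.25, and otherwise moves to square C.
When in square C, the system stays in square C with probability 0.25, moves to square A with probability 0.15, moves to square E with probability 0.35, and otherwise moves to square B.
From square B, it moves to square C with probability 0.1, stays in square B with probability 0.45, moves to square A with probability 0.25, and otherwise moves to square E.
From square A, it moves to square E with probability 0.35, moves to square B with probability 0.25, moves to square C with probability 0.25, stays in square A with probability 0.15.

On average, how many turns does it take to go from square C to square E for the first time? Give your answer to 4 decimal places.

Let t(s) be the expected number of turns to first reach square E from state s, with t(square E) = 0. Conditioning on the first turn:
t(square C) = 1 + 0.25·t(square C) + 0.25·t(square B) + 0.15·t(square A)
t(square B) = 1 + 0.1·t(square C) + 0.45·t(square B) + 0.25·t(square A)
t(square A) = 1 + 0.25·t(square C) + 0.25·t(square B) + 0.15·t(square A)
Solving: t(square C) = 3.2990, t(square B) = 3.9175, t(square A) = 3.2990.
Expected turns from square C to square E: 3.2990.

3.2990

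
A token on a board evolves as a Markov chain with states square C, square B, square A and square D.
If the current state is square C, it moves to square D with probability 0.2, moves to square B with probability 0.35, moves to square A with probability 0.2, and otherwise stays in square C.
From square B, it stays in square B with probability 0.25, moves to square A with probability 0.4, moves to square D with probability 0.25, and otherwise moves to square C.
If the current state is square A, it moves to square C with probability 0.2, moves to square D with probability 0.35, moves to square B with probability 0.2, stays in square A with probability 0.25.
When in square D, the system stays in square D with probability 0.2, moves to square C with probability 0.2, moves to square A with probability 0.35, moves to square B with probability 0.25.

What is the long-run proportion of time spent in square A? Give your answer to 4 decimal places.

Let the stationary distribution be π with π = πP and π_1 + π_2 + π_3 + π_4 = 1.
π_1 = 0.25·π_1 + 0.1·π_2 + 0.2·π_3 + 0.2·π_4
π_2 = 0.35·π_1 + 0.25·π_2 + 0.2·π_3 + 0.25·π_4
π_3 = 0.2·π_1 + 0.4·π_2 + 0.25·π_3 + 0.35·π_4
Solving with the normalization constraint gives π = (0.1839, 0.2532, 0.3046, 0.2584).
So the stationary probability of square A is 0.3046.

0.3046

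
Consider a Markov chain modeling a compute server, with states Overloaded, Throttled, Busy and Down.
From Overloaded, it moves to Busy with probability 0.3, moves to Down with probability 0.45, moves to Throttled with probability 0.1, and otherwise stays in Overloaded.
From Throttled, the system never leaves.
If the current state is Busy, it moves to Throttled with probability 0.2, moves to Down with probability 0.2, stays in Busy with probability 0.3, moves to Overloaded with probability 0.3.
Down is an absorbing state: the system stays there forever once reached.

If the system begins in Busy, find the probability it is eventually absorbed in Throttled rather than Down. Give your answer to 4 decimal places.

Let h(s) be the probability of absorption at Throttled starting from transient state s. Then h(Throttled) = 1 and h(Down) = 0. By first-step analysis:
h(Overloaded) = 0.15·h(Overloaded) + 0.1·1 + 0.3·h(Busy) + 0.45·0
h(Busy) = 0.3·h(Overloaded) + 0.2·1 + 0.3·h(Busy) + 0.2·0
Solving: h(Overloaded) = 0.2574, h(Busy) = 0.3960.
Starting from Busy, the probability is 0.3960.

0.3960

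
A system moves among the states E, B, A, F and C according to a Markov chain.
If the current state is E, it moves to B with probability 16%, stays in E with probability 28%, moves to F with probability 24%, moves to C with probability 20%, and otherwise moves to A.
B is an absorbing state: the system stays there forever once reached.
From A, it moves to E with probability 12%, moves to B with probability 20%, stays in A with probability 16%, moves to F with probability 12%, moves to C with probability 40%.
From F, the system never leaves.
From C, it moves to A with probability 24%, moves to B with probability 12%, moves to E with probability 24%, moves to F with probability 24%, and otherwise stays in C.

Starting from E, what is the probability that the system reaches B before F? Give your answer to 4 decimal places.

0.4150

Let h(s) be the probability of absorption at B starting from transient state s. Then h(B) = 1 and h(F) = 0. By first-step analysis:
h(E) = 0.28·h(E) + 0.16·1 + 0.12·h(A) + 0.24·0 + 0.2·h(C)
h(A) = 0.12·h(E) + 0.2·1 + 0.16·h(A) + 0.12·0 + 0.4·h(C)
h(C) = 0.24·h(E) + 0.12·1 + 0.24·h(A) + 0.24·0 + 0.16·h(C)
Solving: h(E) = 0.4150, h(A) = 0.4883, h(C) = 0.4009.
Starting from E, the probability is 0.4150.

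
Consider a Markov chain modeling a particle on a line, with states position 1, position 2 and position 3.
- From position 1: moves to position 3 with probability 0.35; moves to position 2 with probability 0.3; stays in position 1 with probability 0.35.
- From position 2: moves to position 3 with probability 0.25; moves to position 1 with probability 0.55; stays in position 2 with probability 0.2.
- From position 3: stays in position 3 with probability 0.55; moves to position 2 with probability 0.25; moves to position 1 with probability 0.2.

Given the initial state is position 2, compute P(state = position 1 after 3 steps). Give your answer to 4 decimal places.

Propagate the distribution vector 3 steps from position 2.
After 0 steps: (0.0000, 1.0000, 0.0000)
After 1 step: (0.5500, 0.2000, 0.2500)
After 2 steps: (0.3525, 0.2675, 0.3800)
After 3 steps: (0.3465, 0.2543, 0.3993)
P(in position 1 after 3 steps) = 0.3465

0.3465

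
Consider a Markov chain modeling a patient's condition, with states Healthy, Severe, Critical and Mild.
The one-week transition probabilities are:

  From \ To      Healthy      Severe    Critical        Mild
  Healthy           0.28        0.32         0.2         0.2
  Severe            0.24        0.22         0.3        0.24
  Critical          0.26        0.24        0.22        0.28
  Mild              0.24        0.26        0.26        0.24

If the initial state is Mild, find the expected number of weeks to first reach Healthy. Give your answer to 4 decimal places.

Let t(s) be the expected number of weeks to first reach Healthy from state s, with t(Healthy) = 0. Conditioning on the first week:
t(Severe) = 1 + 0.22·t(Severe) + 0.3·t(Critical) + 0.24·t(Mild)
t(Critical) = 1 + 0.24·t(Severe) + 0.22·t(Critical) + 0.28·t(Mild)
t(Mild) = 1 + 0.26·t(Severe) + 0.26·t(Critical) + 0.24·t(Mild)
Solving: t(Severe) = 4.0755, t(Critical) = 4.0001, t(Mild) = 4.0785.
Expected weeks from Mild to Healthy: 4.0785.

4.0785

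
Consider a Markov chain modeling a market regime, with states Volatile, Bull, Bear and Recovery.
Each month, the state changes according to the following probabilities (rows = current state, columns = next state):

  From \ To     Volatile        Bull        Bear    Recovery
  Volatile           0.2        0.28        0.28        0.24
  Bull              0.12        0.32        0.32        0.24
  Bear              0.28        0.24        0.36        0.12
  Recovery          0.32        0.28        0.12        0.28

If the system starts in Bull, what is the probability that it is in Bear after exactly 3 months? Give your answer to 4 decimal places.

Propagate the distribution vector 3 months from Bull.
After 0 months: (0.0000, 1.0000, 0.0000, 0.0000)
After 1 month: (0.1200, 0.3200, 0.3200, 0.2400)
After 2 months: (0.2288, 0.2800, 0.2800, 0.2112)
After 3 months: (0.2253, 0.2800, 0.2798, 0.2148)
P(in Bear after 3 months) = 0.2798

0.2798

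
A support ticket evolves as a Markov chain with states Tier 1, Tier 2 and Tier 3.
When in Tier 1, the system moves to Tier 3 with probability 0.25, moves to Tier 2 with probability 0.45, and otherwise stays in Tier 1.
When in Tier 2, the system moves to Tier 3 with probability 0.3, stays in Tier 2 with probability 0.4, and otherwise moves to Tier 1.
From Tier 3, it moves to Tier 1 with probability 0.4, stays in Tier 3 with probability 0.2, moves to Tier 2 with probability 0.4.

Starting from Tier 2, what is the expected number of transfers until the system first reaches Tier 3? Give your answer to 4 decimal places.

3.5088

Let t(s) be the expected number of transfers to first reach Tier 3 from state s, with t(Tier 3) = 0. Conditioning on the first transfer:
t(Tier 1) = 1 + 0.3·t(Tier 1) + 0.45·t(Tier 2)
t(Tier 2) = 1 + 0.3·t(Tier 1) + 0.4·t(Tier 2)
Solving: t(Tier 1) = 3.6842, t(Tier 2) = 3.5088.
Expected transfers from Tier 2 to Tier 3: 3.5088.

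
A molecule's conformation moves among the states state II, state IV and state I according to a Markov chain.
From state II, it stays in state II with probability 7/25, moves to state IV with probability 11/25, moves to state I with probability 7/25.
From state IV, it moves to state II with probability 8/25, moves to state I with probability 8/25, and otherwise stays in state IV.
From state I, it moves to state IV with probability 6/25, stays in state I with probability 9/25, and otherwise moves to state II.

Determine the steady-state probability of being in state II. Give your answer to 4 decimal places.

Let the stationary distribution be π with π = πP and π_1 + π_2 + π_3 = 1.
π_1 = 0.28·π_1 + 0.32·π_2 + 0.4·π_3
π_2 = 0.44·π_1 + 0.36·π_2 + 0.24·π_3
Solving with the normalization constraint gives π = (0.3323, 0.3482, 0.3195).
So the stationary probability of state II is 0.3323.

0.3323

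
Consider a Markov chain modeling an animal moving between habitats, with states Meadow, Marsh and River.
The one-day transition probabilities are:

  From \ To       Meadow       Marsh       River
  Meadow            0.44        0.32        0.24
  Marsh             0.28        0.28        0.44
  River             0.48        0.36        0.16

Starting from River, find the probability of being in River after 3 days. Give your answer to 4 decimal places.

0.2785

Propagate the distribution vector 3 days from River.
After 0 days: (0.0000, 0.0000, 1.0000)
After 1 day: (0.4800, 0.3600, 0.1600)
After 2 days: (0.3888, 0.3120, 0.2992)
After 3 days: (0.4020, 0.3195, 0.2785)
P(in River after 3 days) = 0.2785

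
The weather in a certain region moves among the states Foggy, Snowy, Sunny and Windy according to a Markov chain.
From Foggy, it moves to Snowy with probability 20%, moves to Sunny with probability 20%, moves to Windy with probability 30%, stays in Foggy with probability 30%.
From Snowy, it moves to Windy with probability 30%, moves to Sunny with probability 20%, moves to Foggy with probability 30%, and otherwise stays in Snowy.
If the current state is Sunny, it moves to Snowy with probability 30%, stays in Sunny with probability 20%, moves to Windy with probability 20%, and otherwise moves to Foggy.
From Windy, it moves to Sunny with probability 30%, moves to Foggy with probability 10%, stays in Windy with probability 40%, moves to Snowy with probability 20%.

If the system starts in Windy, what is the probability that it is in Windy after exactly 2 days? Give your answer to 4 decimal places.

Propagate the distribution vector 2 days from Windy.
After 0 days: (0.0000, 0.0000, 0.0000, 1.0000)
After 1 day: (0.1000, 0.2000, 0.3000, 0.4000)
After 2 days: (0.2200, 0.2300, 0.2400, 0.3100)
P(in Windy after 2 days) = 0.3100

0.3100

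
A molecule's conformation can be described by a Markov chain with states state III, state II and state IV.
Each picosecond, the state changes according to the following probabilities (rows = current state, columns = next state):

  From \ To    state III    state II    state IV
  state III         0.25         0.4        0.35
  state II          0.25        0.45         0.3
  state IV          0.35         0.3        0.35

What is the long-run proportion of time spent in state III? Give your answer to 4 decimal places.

Let the stationary distribution be π with π = πP and π_1 + π_2 + π_3 = 1.
π_1 = 0.25·π_1 + 0.25·π_2 + 0.35·π_3
π_2 = 0.4·π_1 + 0.45·π_2 + 0.3·π_3
Solving with the normalization constraint gives π = (0.2831, 0.3862, 0.3307).
So the stationary probability of state III is 0.2831.

0.2831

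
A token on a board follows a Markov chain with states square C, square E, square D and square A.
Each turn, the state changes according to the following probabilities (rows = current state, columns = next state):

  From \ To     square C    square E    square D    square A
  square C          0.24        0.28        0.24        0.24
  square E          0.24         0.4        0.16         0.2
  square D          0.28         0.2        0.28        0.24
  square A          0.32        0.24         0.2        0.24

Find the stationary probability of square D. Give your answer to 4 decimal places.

0.2165

Let the stationary distribution be π with π = πP and π_1 + π_2 + π_3 + π_4 = 1.
π_1 = 0.24·π_1 + 0.24·π_2 + 0.28·π_3 + 0.32·π_4
π_2 = 0.28·π_1 + 0.4·π_2 + 0.2·π_3 + 0.24·π_4
π_3 = 0.24·π_1 + 0.16·π_2 + 0.28·π_3 + 0.2·π_4
Solving with the normalization constraint gives π = (0.2669, 0.2881, 0.2165, 0.2285).
So the stationary probability of square D is 0.2165.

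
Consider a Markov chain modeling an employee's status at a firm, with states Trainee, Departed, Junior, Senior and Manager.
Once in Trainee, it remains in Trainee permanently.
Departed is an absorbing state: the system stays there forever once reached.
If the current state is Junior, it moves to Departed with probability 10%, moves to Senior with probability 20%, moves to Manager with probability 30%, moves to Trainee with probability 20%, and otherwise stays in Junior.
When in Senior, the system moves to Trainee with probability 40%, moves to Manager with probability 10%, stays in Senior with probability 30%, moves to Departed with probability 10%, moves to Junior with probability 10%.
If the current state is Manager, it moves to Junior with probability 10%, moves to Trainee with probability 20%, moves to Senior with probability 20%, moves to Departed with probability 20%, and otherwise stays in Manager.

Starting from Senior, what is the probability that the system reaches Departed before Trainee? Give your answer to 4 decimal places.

Let h(s) be the probability of absorption at Departed starting from transient state s. Then h(Departed) = 1 and h(Trainee) = 0. By first-step analysis:
h(Junior) = 0.2·0 + 0.1·1 + 0.2·h(Junior) + 0.2·h(Senior) + 0.3·h(Manager)
h(Senior) = 0.4·0 + 0.1·1 + 0.1·h(Junior) + 0.3·h(Senior) + 0.1·h(Manager)
h(Manager) = 0.2·0 + 0.2·1 + 0.1·h(Junior) + 0.2·h(Senior) + 0.3·h(Manager)
Solving: h(Junior) = 0.3393, h(Senior) = 0.2492, h(Manager) = 0.4054.
Starting from Senior, the probability is 0.2492.

0.2492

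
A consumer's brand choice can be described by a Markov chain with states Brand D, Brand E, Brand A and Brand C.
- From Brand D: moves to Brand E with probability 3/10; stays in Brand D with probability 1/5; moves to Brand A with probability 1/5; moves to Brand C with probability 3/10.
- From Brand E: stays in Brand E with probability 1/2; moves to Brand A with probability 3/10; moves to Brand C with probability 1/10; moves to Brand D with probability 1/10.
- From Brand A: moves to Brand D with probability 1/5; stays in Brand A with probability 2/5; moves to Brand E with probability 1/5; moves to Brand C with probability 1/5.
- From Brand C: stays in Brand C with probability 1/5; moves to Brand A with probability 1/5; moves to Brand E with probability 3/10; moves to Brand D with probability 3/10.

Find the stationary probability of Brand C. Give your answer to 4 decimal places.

0.1846

Let the stationary distribution be π with π = πP and π_1 + π_2 + π_3 + π_4 = 1.
π_1 = 0.2·π_1 + 0.1·π_2 + 0.2·π_3 + 0.3·π_4
π_2 = 0.3·π_1 + 0.5·π_2 + 0.2·π_3 + 0.3·π_4
π_3 = 0.2·π_1 + 0.3·π_2 + 0.4·π_3 + 0.2·π_4
Solving with the normalization constraint gives π = (0.1846, 0.3385, 0.2923, 0.1846).
So the stationary probability of Brand C is 0.1846.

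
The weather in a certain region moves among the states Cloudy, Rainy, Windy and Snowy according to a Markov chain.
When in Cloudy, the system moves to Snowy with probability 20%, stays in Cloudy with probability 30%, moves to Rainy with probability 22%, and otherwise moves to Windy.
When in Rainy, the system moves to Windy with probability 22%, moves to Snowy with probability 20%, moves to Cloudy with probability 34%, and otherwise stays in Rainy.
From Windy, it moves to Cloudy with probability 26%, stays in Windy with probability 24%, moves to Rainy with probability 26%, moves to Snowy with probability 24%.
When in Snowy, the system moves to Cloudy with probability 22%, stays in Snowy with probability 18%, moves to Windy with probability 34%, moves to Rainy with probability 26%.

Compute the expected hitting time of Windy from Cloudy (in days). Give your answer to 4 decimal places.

Let t(s) be the expected number of days to first reach Windy from state s, with t(Windy) = 0. Conditioning on the first day:
t(Cloudy) = 1 + 0.3·t(Cloudy) + 0.22·t(Rainy) + 0.2·t(Snowy)
t(Rainy) = 1 + 0.34·t(Cloudy) + 0.24·t(Rainy) + 0.2·t(Snowy)
t(Snowy) = 1 + 0.22·t(Cloudy) + 0.26·t(Rainy) + 0.18·t(Snowy)
Solving: t(Cloudy) = 3.5995, t(Rainy) = 3.8199, t(Snowy) = 3.3964.
Expected days from Cloudy to Windy: 3.5995.

3.5995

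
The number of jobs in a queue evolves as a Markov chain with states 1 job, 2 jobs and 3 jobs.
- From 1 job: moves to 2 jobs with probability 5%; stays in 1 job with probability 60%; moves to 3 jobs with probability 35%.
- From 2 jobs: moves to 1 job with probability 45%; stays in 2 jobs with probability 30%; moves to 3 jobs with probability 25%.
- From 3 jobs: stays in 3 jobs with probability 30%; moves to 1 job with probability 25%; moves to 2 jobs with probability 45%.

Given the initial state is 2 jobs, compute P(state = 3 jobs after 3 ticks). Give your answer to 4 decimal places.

Propagate the distribution vector 3 ticks from 2 jobs.
After 0 ticks: (0.0000, 1.0000, 0.0000)
After 1 tick: (0.4500, 0.3000, 0.2500)
After 2 ticks: (0.4675, 0.2250, 0.3075)
After 3 ticks: (0.4586, 0.2293, 0.3121)
P(in 3 jobs after 3 ticks) = 0.3121

0.3121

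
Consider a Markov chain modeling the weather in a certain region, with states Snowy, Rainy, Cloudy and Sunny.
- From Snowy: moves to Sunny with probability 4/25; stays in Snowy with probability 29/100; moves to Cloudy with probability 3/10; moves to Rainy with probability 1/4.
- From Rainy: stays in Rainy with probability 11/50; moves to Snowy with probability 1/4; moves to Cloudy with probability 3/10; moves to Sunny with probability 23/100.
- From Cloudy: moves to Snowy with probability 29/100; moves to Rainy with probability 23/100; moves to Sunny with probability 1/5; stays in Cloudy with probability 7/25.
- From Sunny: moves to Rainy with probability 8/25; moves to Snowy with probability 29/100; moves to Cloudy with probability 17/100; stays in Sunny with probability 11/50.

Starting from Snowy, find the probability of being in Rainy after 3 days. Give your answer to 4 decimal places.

Propagate the distribution vector 3 days from Snowy.
After 0 days: (1.0000, 0.0000, 0.0000, 0.0000)
After 1 day: (0.2900, 0.2500, 0.3000, 0.1600)
After 2 days: (0.2800, 0.2477, 0.2732, 0.1991)
After 3 days: (0.2801, 0.2510, 0.2687, 0.2002)
P(in Rainy after 3 days) = 0.2510

0.2510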